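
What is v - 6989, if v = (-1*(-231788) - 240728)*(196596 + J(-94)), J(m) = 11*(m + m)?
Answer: -1739087309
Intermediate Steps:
J(m) = 22*m (J(m) = 11*(2*m) = 22*m)
v = -1739080320 (v = (-1*(-231788) - 240728)*(196596 + 22*(-94)) = (231788 - 240728)*(196596 - 2068) = -8940*194528 = -1739080320)
v - 6989 = -1739080320 - 6989 = -1739087309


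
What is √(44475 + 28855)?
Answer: √73330 ≈ 270.79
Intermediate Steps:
√(44475 + 28855) = √73330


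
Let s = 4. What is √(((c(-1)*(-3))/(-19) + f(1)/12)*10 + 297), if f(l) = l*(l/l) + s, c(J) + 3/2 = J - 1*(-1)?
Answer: √3883182/114 ≈ 17.286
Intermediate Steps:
c(J) = -½ + J (c(J) = -3/2 + (J - 1*(-1)) = -3/2 + (J + 1) = -3/2 + (1 + J) = -½ + J)
f(l) = 4 + l (f(l) = l*(l/l) + 4 = l*1 + 4 = l + 4 = 4 + l)
√(((c(-1)*(-3))/(-19) + f(1)/12)*10 + 297) = √((((-½ - 1)*(-3))/(-19) + (4 + 1)/12)*10 + 297) = √((-3/2*(-3)*(-1/19) + 5*(1/12))*10 + 297) = √(((9/2)*(-1/19) + 5/12)*10 + 297) = √((-9/38 + 5/12)*10 + 297) = √((41/228)*10 + 297) = √(205/114 + 297) = √(34063/114) = √3883182/114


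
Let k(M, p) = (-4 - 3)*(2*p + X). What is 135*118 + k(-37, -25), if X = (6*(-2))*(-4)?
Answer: 15944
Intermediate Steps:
X = 48 (X = -12*(-4) = 48)
k(M, p) = -336 - 14*p (k(M, p) = (-4 - 3)*(2*p + 48) = -7*(48 + 2*p) = -336 - 14*p)
135*118 + k(-37, -25) = 135*118 + (-336 - 14*(-25)) = 15930 + (-336 + 350) = 15930 + 14 = 15944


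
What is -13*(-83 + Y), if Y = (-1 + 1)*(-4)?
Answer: 1079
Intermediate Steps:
Y = 0 (Y = 0*(-4) = 0)
-13*(-83 + Y) = -13*(-83 + 0) = -13*(-83) = 1079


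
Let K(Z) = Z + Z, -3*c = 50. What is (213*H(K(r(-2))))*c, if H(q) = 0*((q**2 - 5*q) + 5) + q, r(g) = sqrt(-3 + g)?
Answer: -7100*I*sqrt(5) ≈ -15876.0*I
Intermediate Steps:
c = -50/3 (c = -1/3*50 = -50/3 ≈ -16.667)
K(Z) = 2*Z
H(q) = q (H(q) = 0*(5 + q**2 - 5*q) + q = 0 + q = q)
(213*H(K(r(-2))))*c = (213*(2*sqrt(-3 - 2)))*(-50/3) = (213*(2*sqrt(-5)))*(-50/3) = (213*(2*(I*sqrt(5))))*(-50/3) = (213*(2*I*sqrt(5)))*(-50/3) = (426*I*sqrt(5))*(-50/3) = -7100*I*sqrt(5)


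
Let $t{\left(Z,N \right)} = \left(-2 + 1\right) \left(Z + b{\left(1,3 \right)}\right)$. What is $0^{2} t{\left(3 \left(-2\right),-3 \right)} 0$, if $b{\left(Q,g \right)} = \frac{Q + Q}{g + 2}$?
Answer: $0$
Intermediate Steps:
$b{\left(Q,g \right)} = \frac{2 Q}{2 + g}$
$t{\left(Z,N \right)} = - \frac{2}{5} - Z$ ($t{\left(Z,N \right)} = \left(-2 + 1\right) \left(Z + 2 \cdot 1 \frac{1}{2 + 3}\right) = - (Z + 2 \cdot 1 \cdot \frac{1}{5}) = - (Z + \frac{2}{5}) = - (\frac{2}{5} + Z) = - \frac{2}{5} - Z$)
$0^{2} t{\left(3 \left(-2\right),-3 \right)} 0 = 0^{2} \left(- \frac{2}{5} - 3 \left(-2\right)\right) 0 = 0 \left(- \frac{2}{5} - -6\right) 0 = 0 \left(- \frac{2}{5} + 6\right) 0 = 0 \cdot \frac{28}{5} \cdot 0 = 0 \cdot 0 = 0$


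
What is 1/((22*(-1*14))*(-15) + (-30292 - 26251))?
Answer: -1/51923 ≈ -1.9259e-5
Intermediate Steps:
1/((22*(-1*14))*(-15) + (-30292 - 26251)) = 1/((22*(-14))*(-15) - 56543) = 1/(-308*(-15) - 56543) = 1/(4620 - 56543) = 1/(-51923) = -1/51923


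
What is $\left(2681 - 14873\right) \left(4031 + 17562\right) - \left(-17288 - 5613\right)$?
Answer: $-263238955$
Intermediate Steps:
$\left(2681 - 14873\right) \left(4031 + 17562\right) - \left(-17288 - 5613\right) = \left(-12192\right) 21593 - -22901 = -263261856 + 22901 = -263238955$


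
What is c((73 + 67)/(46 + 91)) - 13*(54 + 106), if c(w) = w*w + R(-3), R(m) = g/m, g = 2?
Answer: -117097298/56307 ≈ -2079.6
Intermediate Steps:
R(m) = 2/m
c(w) = -⅔ + w² (c(w) = w*w + 2/(-3) = w² + 2*(-⅓) = w² - ⅔ = -⅔ + w²)
c((73 + 67)/(46 + 91)) - 13*(54 + 106) = (-⅔ + ((73 + 67)/(46 + 91))²) - 13*(54 + 106) = (-⅔ + (140/137)²) - 13*160 = (-⅔ + (140*(1/137))²) - 1*2080 = (-⅔ + (140/137)²) - 2080 = (-⅔ + 19600/18769) - 2080 = 21262/56307 - 2080 = -117097298/56307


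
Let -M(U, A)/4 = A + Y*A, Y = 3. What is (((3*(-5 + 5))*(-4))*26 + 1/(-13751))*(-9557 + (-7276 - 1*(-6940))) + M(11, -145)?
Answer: 31912213/13751 ≈ 2320.7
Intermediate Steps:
M(U, A) = -16*A (M(U, A) = -4*(A + 3*A) = -16*A)
(((3*(-5 + 5))*(-4))*26 + 1/(-13751))*(-9557 + (-7276 - 1*(-6940))) + M(11, -145) = (((3*(-5 + 5))*(-4))*26 + 1/(-13751))*(-9557 + (-7276 - 1*(-6940))) - 16*(-145) = (((3*0)*(-4))*26 - 1/13751)*(-9557 + (-7276 + 6940)) + 2320 = ((0*(-4))*26 - 1/13751)*(-9557 - 336) + 2320 = (0*26 - 1/13751)*(-9893) + 2320 = (0 - 1/13751)*(-9893) + 2320 = -1/13751*(-9893) + 2320 = 9893/13751 + 2320 = 31912213/13751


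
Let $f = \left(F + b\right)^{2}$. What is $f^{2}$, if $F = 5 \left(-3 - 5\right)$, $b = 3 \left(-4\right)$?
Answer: $7311616$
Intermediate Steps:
$b = -12$
$F = -40$ ($F = 5 \left(-8\right) = -40$)
$f = 2704$ ($f = \left(-40 - 12\right)^{2} = \left(-52\right)^{2} = 2704$)
$f^{2} = 2704^{2} = 7311616$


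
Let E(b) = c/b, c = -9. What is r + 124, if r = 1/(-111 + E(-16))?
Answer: 219092/1767 ≈ 123.99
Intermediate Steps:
E(b) = -9/b
r = -16/1767 (r = 1/(-111 - 9/(-16)) = 1/(-111 - 9*(-1/16)) = 1/(-111 + 9/16) = 1/(-1767/16) = -16/1767 ≈ -0.0090549)
r + 124 = -16/1767 + 124 = 219092/1767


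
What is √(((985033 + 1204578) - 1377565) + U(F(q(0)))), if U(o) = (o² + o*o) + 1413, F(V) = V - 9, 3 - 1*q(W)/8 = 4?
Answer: 7*√16613 ≈ 902.24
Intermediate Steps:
q(W) = -8 (q(W) = 24 - 8*4 = 24 - 32 = -8)
F(V) = -9 + V
U(o) = 1413 + 2*o² (U(o) = (o² + o²) + 1413 = 2*o² + 1413 = 1413 + 2*o²)
√(((985033 + 1204578) - 1377565) + U(F(q(0)))) = √(((985033 + 1204578) - 1377565) + (1413 + 2*(-9 - 8)²)) = √((2189611 - 1377565) + (1413 + 2*(-17)²)) = √(812046 + (1413 + 2*289)) = √(812046 + (1413 + 578)) = √(812046 + 1991) = √814037 = 7*√16613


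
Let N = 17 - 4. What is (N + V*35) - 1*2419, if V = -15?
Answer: -2931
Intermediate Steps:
N = 13
(N + V*35) - 1*2419 = (13 - 15*35) - 1*2419 = (13 - 525) - 2419 = -512 - 2419 = -2931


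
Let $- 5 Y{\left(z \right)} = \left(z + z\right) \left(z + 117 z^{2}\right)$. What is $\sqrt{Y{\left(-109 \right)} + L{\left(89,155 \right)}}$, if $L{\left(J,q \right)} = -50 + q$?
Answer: $\frac{\sqrt{1515067745}}{5} \approx 7784.8$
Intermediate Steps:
$Y{\left(z \right)} = - \frac{2 z \left(z + 117 z^{2}\right)}{5}$ ($Y{\left(z \right)} = - \frac{\left(z + z\right) \left(z + 117 z^{2}\right)}{5} = - \frac{2 z \left(z + 117 z^{2}\right)}{5}$)
$\sqrt{Y{\left(-109 \right)} + L{\left(89,155 \right)}} = \sqrt{\frac{2 \left(-109\right)^{2} \left(-1 - -12753\right)}{5} + \left(-50 + 155\right)} = \sqrt{\frac{2}{5} \cdot 11881 \left(-1 + 12753\right) + 105} = \sqrt{\frac{2}{5} \cdot 11881 \cdot 12752 + 105} = \sqrt{\frac{303013024}{5} + 105} = \sqrt{\frac{303013549}{5}} = \frac{\sqrt{1515067745}}{5}$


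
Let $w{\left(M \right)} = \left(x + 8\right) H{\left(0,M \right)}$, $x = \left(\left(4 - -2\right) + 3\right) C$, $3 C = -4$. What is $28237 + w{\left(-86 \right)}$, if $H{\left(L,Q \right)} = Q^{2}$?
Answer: $-1347$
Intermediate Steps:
$C = - \frac{4}{3}$ ($C = \frac{1}{3} \left(-4\right) = - \frac{4}{3} \approx -1.3333$)
$x = -12$ ($x = \left(\left(4 - -2\right) + 3\right) \left(- \frac{4}{3}\right) = \left(\left(4 + 2\right) + 3\right) \left(- \frac{4}{3}\right) = \left(6 + 3\right) \left(- \frac{4}{3}\right) = 9 \left(- \frac{4}{3}\right) = -12$)
$w{\left(M \right)} = - 4 M^{2}$ ($w{\left(M \right)} = \left(-12 + 8\right) M^{2} = - 4 M^{2}$)
$28237 + w{\left(-86 \right)} = 28237 - 4 \left(-86\right)^{2} = 28237 - 29584 = -1347$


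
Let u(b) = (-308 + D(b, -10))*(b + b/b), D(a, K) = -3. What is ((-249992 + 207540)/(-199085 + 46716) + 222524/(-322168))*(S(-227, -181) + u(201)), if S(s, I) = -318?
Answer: 296211578650/11384141 ≈ 26020.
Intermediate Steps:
u(b) = -311 - 311*b (u(b) = (-308 - 3)*(b + b/b) = -311*(b + 1) = -311*(1 + b) = -311 - 311*b)
((-249992 + 207540)/(-199085 + 46716) + 222524/(-322168))*(S(-227, -181) + u(201)) = ((-249992 + 207540)/(-199085 + 46716) + 222524/(-322168))*(-318 + (-311 - 311*201)) = (-42452/(-152369) + 222524*(-1/322168))*(-318 + (-311 - 62511)) = (-42452*(-1/152369) - 55631/80542)*(-318 - 62822) = (42452/152369 - 55631/80542)*(-63140) = -722467265/1753157714*(-63140) = 296211578650/11384141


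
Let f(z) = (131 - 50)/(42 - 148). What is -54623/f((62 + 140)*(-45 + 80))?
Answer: 5790038/81 ≈ 71482.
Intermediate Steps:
f(z) = -81/106 (f(z) = 81/(-106) = 81*(-1/106) = -81/106)
-54623/f((62 + 140)*(-45 + 80)) = -54623/(-81/106) = -54623*(-106/81) = 5790038/81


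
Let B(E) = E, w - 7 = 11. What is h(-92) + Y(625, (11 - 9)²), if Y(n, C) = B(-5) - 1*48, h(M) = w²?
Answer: 271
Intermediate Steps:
w = 18 (w = 7 + 11 = 18)
h(M) = 324 (h(M) = 18² = 324)
Y(n, C) = -53 (Y(n, C) = -5 - 1*48 = -5 - 48 = -53)
h(-92) + Y(625, (11 - 9)²) = 324 - 53 = 271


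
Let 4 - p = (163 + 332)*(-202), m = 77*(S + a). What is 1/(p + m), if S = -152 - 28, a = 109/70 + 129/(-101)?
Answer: 1010/87017109 ≈ 1.1607e-5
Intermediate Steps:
a = 1979/7070 (a = 109*(1/70) + 129*(-1/101) = 109/70 - 129/101 = 1979/7070 ≈ 0.27992)
S = -180
m = -13976831/1010 (m = 77*(-180 + 1979/7070) = 77*(-1270621/7070) = -13976831/1010 ≈ -13838.)
p = 99994 (p = 4 - (163 + 332)*(-202) = 4 - 495*(-202) = 4 - 1*(-99990) = 4 + 99990 = 99994)
1/(p + m) = 1/(99994 - 13976831/1010) = 1/(87017109/1010) = 1010/87017109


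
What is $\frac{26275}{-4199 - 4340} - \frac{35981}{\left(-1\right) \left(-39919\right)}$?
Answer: $- \frac{123283044}{30988031} \approx -3.9784$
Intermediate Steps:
$\frac{26275}{-4199 - 4340} - \frac{35981}{\left(-1\right) \left(-39919\right)} = \frac{26275}{-8539} - \frac{35981}{39919} = 26275 \left(- \frac{1}{8539}\right) - \frac{3271}{3629} = - \frac{26275}{8539} - \frac{3271}{3629} = - \frac{123283044}{30988031}$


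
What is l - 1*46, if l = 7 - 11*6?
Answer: -105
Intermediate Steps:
l = -59 (l = 7 - 66 = -59)
l - 1*46 = -59 - 1*46 = -59 - 46 = -105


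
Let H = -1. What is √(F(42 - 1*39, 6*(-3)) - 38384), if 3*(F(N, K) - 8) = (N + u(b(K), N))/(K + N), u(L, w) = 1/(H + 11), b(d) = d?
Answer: I*√34538462/30 ≈ 195.9*I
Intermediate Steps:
u(L, w) = ⅒ (u(L, w) = 1/(-1 + 11) = 1/10 = ⅒)
F(N, K) = 8 + (⅒ + N)/(3*(K + N)) (F(N, K) = 8 + ((N + ⅒)/(K + N))/3 = 8 + ((⅒ + N)/(K + N))/3 = 8 + (⅒ + N)/(3*(K + N)))
√(F(42 - 1*39, 6*(-3)) - 38384) = √((1 + 240*(6*(-3)) + 250*(42 - 1*39))/(30*(6*(-3) + (42 - 1*39))) - 38384) = √((1 + 240*(-18) + 250*(42 - 39))/(30*(-18 + (42 - 39))) - 38384) = √((1 - 4320 + 250*3)/(30*(-18 + 3)) - 38384) = √((1/30)*(1 - 4320 + 750)/(-15) - 38384) = √((1/30)*(-1/15)*(-3569) - 38384) = √(3569/450 - 38384) = √(-17269231/450) = I*√34538462/30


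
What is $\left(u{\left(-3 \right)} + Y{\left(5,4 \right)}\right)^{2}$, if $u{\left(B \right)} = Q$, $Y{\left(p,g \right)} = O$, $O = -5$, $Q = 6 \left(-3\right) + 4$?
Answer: $361$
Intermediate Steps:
$Q = -14$ ($Q = -18 + 4 = -14$)
$Y{\left(p,g \right)} = -5$
$u{\left(B \right)} = -14$
$\left(u{\left(-3 \right)} + Y{\left(5,4 \right)}\right)^{2} = \left(-14 - 5\right)^{2} = \left(-19\right)^{2} = 361$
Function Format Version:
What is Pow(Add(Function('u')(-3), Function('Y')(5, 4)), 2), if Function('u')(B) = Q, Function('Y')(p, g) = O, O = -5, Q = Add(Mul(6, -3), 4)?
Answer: 361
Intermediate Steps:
Q = -14 (Q = Add(-18, 4) = -14)
Function('Y')(p, g) = -5
Function('u')(B) = -14
Pow(Add(Function('u')(-3), Function('Y')(5, 4)), 2) = Pow(Add(-14, -5), 2) = Pow(-19, 2) = 361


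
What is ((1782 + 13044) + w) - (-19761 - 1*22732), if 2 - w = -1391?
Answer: 58712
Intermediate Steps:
w = 1393 (w = 2 - 1*(-1391) = 2 + 1391 = 1393)
((1782 + 13044) + w) - (-19761 - 1*22732) = ((1782 + 13044) + 1393) - (-19761 - 1*22732) = (14826 + 1393) - (-19761 - 22732) = 16219 - 1*(-42493) = 16219 + 42493 = 58712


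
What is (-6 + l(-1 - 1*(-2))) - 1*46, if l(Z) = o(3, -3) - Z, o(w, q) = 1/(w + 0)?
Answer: -158/3 ≈ -52.667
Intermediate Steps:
o(w, q) = 1/w
l(Z) = ⅓ - Z (l(Z) = 1/3 - Z = ⅓ - Z)
(-6 + l(-1 - 1*(-2))) - 1*46 = (-6 + (⅓ - (-1 - 1*(-2)))) - 1*46 = (-6 + (⅓ - (-1 + 2))) - 46 = (-6 + (⅓ - 1*1)) - 46 = (-6 + (⅓ - 1)) - 46 = (-6 - ⅔) - 46 = -20/3 - 46 = -158/3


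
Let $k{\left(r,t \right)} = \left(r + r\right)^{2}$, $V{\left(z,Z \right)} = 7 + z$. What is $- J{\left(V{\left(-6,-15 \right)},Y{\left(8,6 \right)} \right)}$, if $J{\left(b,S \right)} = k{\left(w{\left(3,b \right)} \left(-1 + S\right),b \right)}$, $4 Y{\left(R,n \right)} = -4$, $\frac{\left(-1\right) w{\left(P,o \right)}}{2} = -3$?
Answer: $-576$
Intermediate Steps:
$w{\left(P,o \right)} = 6$ ($w{\left(P,o \right)} = \left(-2\right) \left(-3\right) = 6$)
$Y{\left(R,n \right)} = -1$ ($Y{\left(R,n \right)} = \frac{1}{4} \left(-4\right) = -1$)
$k{\left(r,t \right)} = 4 r^{2}$ ($k{\left(r,t \right)} = \left(2 r\right)^{2} = 4 r^{2}$)
$J{\left(b,S \right)} = 4 \left(-6 + 6 S\right)^{2}$ ($J{\left(b,S \right)} = 4 \left(6 \left(-1 + S\right)\right)^{2} = 4 \left(-6 + 6 S\right)^{2}$)
$- J{\left(V{\left(-6,-15 \right)},Y{\left(8,6 \right)} \right)} = - 144 \left(-1 - 1\right)^{2} = - 144 \left(-2\right)^{2} = - 144 \cdot 4 = \left(-1\right) 576 = -576$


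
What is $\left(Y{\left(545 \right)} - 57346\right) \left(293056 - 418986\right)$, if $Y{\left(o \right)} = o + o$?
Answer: $7084318080$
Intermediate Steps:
$Y{\left(o \right)} = 2 o$
$\left(Y{\left(545 \right)} - 57346\right) \left(293056 - 418986\right) = \left(2 \cdot 545 - 57346\right) \left(293056 - 418986\right) = \left(1090 - 57346\right) \left(-125930\right) = \left(-56256\right) \left(-125930\right) = 7084318080$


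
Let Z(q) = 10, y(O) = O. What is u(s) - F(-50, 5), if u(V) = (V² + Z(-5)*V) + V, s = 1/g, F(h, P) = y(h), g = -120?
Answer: 718681/14400 ≈ 49.908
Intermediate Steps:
F(h, P) = h
s = -1/120 (s = 1/(-120) = -1/120 ≈ -0.0083333)
u(V) = V² + 11*V (u(V) = (V² + 10*V) + V = V² + 11*V)
u(s) - F(-50, 5) = -(11 - 1/120)/120 - 1*(-50) = -1/120*1319/120 + 50 = -1319/14400 + 50 = 718681/14400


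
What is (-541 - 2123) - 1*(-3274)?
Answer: 610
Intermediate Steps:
(-541 - 2123) - 1*(-3274) = -2664 + 3274 = 610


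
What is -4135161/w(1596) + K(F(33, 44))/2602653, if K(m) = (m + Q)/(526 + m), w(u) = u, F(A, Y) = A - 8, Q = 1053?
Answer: -104036428730435/40153730484 ≈ -2591.0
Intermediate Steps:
F(A, Y) = -8 + A
K(m) = (1053 + m)/(526 + m) (K(m) = (m + 1053)/(526 + m) = (1053 + m)/(526 + m))
-4135161/w(1596) + K(F(33, 44))/2602653 = -4135161/1596 + ((1053 + (-8 + 33))/(526 + (-8 + 33)))/2602653 = -4135161*1/1596 + ((1053 + 25)/(526 + 25))*(1/2602653) = -1378387/532 + (1078/551)*(1/2602653) = -1378387/532 + 1078/1434061803 = -104036428730435/40153730484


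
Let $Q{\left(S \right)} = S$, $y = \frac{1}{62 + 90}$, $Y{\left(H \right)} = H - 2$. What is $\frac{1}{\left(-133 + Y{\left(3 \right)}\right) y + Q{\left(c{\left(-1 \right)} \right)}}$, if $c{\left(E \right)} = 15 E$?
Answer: $- \frac{38}{603} \approx -0.063018$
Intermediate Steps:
$Y{\left(H \right)} = -2 + H$ ($Y{\left(H \right)} = H - 2 = -2 + H$)
$y = \frac{1}{152} \approx 0.0065789$
$\frac{1}{\left(-133 + Y{\left(3 \right)}\right) y + Q{\left(c{\left(-1 \right)} \right)}} = \frac{1}{\left(-133 + \left(-2 + 3\right)\right) \frac{1}{152} + 15 \left(-1\right)} = \frac{1}{\left(-133 + 1\right) \frac{1}{152} - 15} = \frac{1}{\left(-132\right) \frac{1}{152} - 15} = \frac{1}{- \frac{33}{38} - 15} = \frac{1}{- \frac{603}{38}} = - \frac{38}{603}$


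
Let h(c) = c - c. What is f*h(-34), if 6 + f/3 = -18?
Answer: 0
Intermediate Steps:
h(c) = 0
f = -72 (f = -18 + 3*(-18) = -18 - 54 = -72)
f*h(-34) = -72*0 = 0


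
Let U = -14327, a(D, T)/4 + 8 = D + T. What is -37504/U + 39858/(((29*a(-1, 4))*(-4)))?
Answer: 329027423/16619320 ≈ 19.798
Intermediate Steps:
a(D, T) = -32 + 4*D + 4*T (a(D, T) = -32 + 4*(D + T) = -32 + (4*D + 4*T) = -32 + 4*D + 4*T)
-37504/U + 39858/(((29*a(-1, 4))*(-4))) = -37504/(-14327) + 39858/(((29*(-32 + 4*(-1) + 4*4))*(-4))) = -37504*(-1/14327) + 39858/(((29*(-32 - 4 + 16))*(-4))) = 37504/14327 + 39858/(((29*(-20))*(-4))) = 37504/14327 + 39858/((-580*(-4))) = 37504/14327 + 39858/2320 = 37504/14327 + 39858*(1/2320) = 37504/14327 + 19929/1160 = 329027423/16619320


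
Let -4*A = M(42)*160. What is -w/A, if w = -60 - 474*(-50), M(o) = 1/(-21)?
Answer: -12411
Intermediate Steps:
M(o) = -1/21
w = 23640 (w = -60 + 23700 = 23640)
A = 40/21 (A = -(-1)*160/84 = -1/4*(-160/21) = 40/21 ≈ 1.9048)
-w/A = -23640/40/21 = -23640*21/40 = -1*12411 = -12411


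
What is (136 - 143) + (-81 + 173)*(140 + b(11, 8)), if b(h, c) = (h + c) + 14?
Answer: 15909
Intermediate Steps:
b(h, c) = 14 + c + h (b(h, c) = (c + h) + 14 = 14 + c + h)
(136 - 143) + (-81 + 173)*(140 + b(11, 8)) = (136 - 143) + (-81 + 173)*(140 + (14 + 8 + 11)) = -7 + 92*(140 + 33) = -7 + 92*173 = -7 + 15916 = 15909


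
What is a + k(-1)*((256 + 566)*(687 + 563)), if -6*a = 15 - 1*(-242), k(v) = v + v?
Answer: -12330257/6 ≈ -2.0550e+6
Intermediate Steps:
k(v) = 2*v
a = -257/6 (a = -(15 - 1*(-242))/6 = -(15 + 242)/6 = -⅙*257 = -257/6 ≈ -42.833)
a + k(-1)*((256 + 566)*(687 + 563)) = -257/6 + (2*(-1))*((256 + 566)*(687 + 563)) = -257/6 - 1644*1250 = -257/6 - 2*1027500 = -257/6 - 2055000 = -12330257/6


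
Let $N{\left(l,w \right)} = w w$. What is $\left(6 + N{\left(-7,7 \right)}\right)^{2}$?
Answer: $3025$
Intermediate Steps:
$N{\left(l,w \right)} = w^{2}$
$\left(6 + N{\left(-7,7 \right)}\right)^{2} = \left(6 + 7^{2}\right)^{2} = \left(6 + 49\right)^{2} = 55^{2} = 3025$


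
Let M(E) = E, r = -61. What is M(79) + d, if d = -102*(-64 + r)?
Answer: 12829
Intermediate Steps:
d = 12750 (d = -102*(-64 - 61) = -102*(-125) = 12750)
M(79) + d = 79 + 12750 = 12829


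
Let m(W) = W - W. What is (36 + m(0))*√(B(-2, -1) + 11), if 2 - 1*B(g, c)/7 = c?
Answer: 144*√2 ≈ 203.65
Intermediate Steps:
B(g, c) = 14 - 7*c
m(W) = 0
(36 + m(0))*√(B(-2, -1) + 11) = (36 + 0)*√((14 - 7*(-1)) + 11) = 36*√((14 + 7) + 11) = 36*√(21 + 11) = 36*√32 = 36*(4*√2) = 144*√2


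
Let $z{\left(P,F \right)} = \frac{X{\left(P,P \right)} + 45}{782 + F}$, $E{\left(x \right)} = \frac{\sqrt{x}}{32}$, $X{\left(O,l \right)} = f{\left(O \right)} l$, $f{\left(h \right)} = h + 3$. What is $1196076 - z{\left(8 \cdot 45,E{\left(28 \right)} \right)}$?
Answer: $\frac{62406563854404}{52183379} + \frac{697200 \sqrt{7}}{52183379} \approx 1.1959 \cdot 10^{6}$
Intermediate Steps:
$f{\left(h \right)} = 3 + h$
$X{\left(O,l \right)} = l \left(3 + O\right)$ ($X{\left(O,l \right)} = \left(3 + O\right) l = l \left(3 + O\right)$)
$E{\left(x \right)} = \frac{\sqrt{x}}{32}$
$z{\left(P,F \right)} = \frac{45 + P \left(3 + P\right)}{782 + F}$ ($z{\left(P,F \right)} = \frac{P \left(3 + P\right) + 45}{782 + F} = \frac{45 + P \left(3 + P\right)}{782 + F}$)
$1196076 - z{\left(8 \cdot 45,E{\left(28 \right)} \right)} = 1196076 - \frac{45 + 8 \cdot 45 \left(3 + 8 \cdot 45\right)}{782 + \frac{\sqrt{28}}{32}} = 1196076 - \frac{45 + 360 \left(3 + 360\right)}{782 + \frac{2 \sqrt{7}}{32}} = 1196076 - \frac{45 + 360 \cdot 363}{782 + \frac{\sqrt{7}}{16}} = 1196076 - \frac{45 + 130680}{782 + \frac{\sqrt{7}}{16}} = 1196076 - \frac{1}{782 + \frac{\sqrt{7}}{16}} \cdot 130725 = 1196076 - \frac{130725}{782 + \frac{\sqrt{7}}{16}}$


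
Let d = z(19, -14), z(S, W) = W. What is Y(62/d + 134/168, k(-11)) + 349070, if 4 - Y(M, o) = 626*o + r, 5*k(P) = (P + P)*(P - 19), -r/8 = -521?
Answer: 262274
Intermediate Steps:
d = -14
r = 4168 (r = -8*(-521) = 4168)
k(P) = 2*P*(-19 + P)/5 (k(P) = ((P + P)*(P - 19))/5 = ((2*P)*(-19 + P))/5 = (2*P*(-19 + P))/5 = 2*P*(-19 + P)/5)
Y(M, o) = -4164 - 626*o (Y(M, o) = 4 - (626*o + 4168) = 4 - (4168 + 626*o) = 4 + (-4168 - 626*o) = -4164 - 626*o)
Y(62/d + 134/168, k(-11)) + 349070 = (-4164 - 1252*(-11)*(-19 - 11)/5) + 349070 = (-4164 - 1252*(-11)*(-30)/5) + 349070 = (-4164 - 626*132) + 349070 = (-4164 - 82632) + 349070 = -86796 + 349070 = 262274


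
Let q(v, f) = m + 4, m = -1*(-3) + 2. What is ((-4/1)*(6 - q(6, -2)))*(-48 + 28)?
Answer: -240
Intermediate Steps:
m = 5 (m = 3 + 2 = 5)
q(v, f) = 9 (q(v, f) = 5 + 4 = 9)
((-4/1)*(6 - q(6, -2)))*(-48 + 28) = ((-4/1)*(6 - 1*9))*(-48 + 28) = ((-4*1)*(6 - 9))*(-20) = -4*(-3)*(-20) = 12*(-20) = -240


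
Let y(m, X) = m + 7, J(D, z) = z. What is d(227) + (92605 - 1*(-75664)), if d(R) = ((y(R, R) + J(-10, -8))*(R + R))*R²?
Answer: 5287249785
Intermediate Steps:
y(m, X) = 7 + m
d(R) = 2*R³*(-1 + R) (d(R) = (((7 + R) - 8)*(R + R))*R² = ((-1 + R)*(2*R))*R² = (2*R*(-1 + R))*R² = 2*R³*(-1 + R))
d(227) + (92605 - 1*(-75664)) = 2*227³*(-1 + 227) + (92605 - 1*(-75664)) = 2*11697083*226 + (92605 + 75664) = 5287081516 + 168269 = 5287249785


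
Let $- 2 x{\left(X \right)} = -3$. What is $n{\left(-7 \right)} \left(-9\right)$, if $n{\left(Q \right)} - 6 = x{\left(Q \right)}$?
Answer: $- \frac{135}{2} \approx -67.5$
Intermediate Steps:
$x{\left(X \right)} = \frac{3}{2}$ ($x{\left(X \right)} = \left(- \frac{1}{2}\right) \left(-3\right) = \frac{3}{2}$)
$n{\left(Q \right)} = \frac{15}{2}$ ($n{\left(Q \right)} = 6 + \frac{3}{2} = \frac{15}{2}$)
$n{\left(-7 \right)} \left(-9\right) = \frac{15}{2} \left(-9\right) = - \frac{135}{2}$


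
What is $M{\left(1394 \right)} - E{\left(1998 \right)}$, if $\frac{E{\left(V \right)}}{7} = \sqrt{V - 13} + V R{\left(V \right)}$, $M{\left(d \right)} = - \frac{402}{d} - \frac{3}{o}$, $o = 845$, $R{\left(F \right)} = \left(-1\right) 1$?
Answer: $\frac{8237092554}{588965} - 7 \sqrt{1985} \approx 13674.0$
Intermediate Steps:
$R{\left(F \right)} = -1$
$M{\left(d \right)} = - \frac{3}{845} - \frac{402}{d}$ ($M{\left(d \right)} = - \frac{402}{d} - \frac{3}{845} = - \frac{3}{845} - \frac{402}{d}$)
$E{\left(V \right)} = - 7 V + 7 \sqrt{-13 + V}$ ($E{\left(V \right)} = 7 \left(\sqrt{V - 13} + V \left(-1\right)\right) = 7 \left(\sqrt{-13 + V} - V\right) = - 7 V + 7 \sqrt{-13 + V}$)
$M{\left(1394 \right)} - E{\left(1998 \right)} = \left(- \frac{3}{845} - \frac{402}{1394}\right) - \left(\left(-7\right) 1998 + 7 \sqrt{-13 + 1998}\right) = \left(- \frac{3}{845} - \frac{201}{697}\right) - \left(-13986 + 7 \sqrt{1985}\right) = \left(- \frac{3}{845} - \frac{201}{697}\right) + \left(13986 - 7 \sqrt{1985}\right) = - \frac{171936}{588965} + \left(13986 - 7 \sqrt{1985}\right) = \frac{8237092554}{588965} - 7 \sqrt{1985}$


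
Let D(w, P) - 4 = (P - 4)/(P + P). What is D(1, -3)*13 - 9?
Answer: 349/6 ≈ 58.167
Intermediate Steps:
D(w, P) = 4 + (-4 + P)/(2*P) (D(w, P) = 4 + (P - 4)/(P + P) = 4 + (-4 + P)/((2*P)) = 4 + (-4 + P)*(1/(2*P)) = 4 + (-4 + P)/(2*P))
D(1, -3)*13 - 9 = (9/2 - 2/(-3))*13 - 9 = (9/2 - 2*(-⅓))*13 - 9 = (9/2 + ⅔)*13 - 9 = (31/6)*13 - 9 = 403/6 - 9 = 349/6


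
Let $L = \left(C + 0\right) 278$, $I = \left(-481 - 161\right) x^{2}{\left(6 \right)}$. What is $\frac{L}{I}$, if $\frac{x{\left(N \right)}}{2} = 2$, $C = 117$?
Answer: $- \frac{5421}{1712} \approx -3.1665$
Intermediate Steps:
$x{\left(N \right)} = 4$ ($x{\left(N \right)} = 2 \cdot 2 = 4$)
$I = -10272$ ($I = \left(-481 - 161\right) 4^{2} = \left(-481 - 161\right) 16 = \left(-642\right) 16 = -10272$)
$L = 32526$ ($L = \left(117 + 0\right) 278 = 117 \cdot 278 = 32526$)
$\frac{L}{I} = \frac{32526}{-10272} = 32526 \left(- \frac{1}{10272}\right) = - \frac{5421}{1712}$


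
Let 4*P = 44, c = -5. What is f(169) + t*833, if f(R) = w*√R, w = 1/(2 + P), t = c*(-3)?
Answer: 12496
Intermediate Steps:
P = 11 (P = (¼)*44 = 11)
t = 15 (t = -5*(-3) = 15)
w = 1/13 (w = 1/(2 + 11) = 1/13 ≈ 0.076923)
f(R) = √R/13
f(169) + t*833 = √169/13 + 15*833 = (1/13)*13 + 12495 = 1 + 12495 = 12496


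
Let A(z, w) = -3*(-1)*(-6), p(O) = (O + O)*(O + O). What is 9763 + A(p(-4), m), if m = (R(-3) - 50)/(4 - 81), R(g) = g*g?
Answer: 9745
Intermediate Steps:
R(g) = g**2
p(O) = 4*O**2 (p(O) = (2*O)*(2*O) = 4*O**2)
m = 41/77 (m = ((-3)**2 - 50)/(4 - 81) = (9 - 50)/(-77) = -41*(-1/77) = 41/77 ≈ 0.53247)
A(z, w) = -18 (A(z, w) = 3*(-6) = -18)
9763 + A(p(-4), m) = 9763 - 18 = 9745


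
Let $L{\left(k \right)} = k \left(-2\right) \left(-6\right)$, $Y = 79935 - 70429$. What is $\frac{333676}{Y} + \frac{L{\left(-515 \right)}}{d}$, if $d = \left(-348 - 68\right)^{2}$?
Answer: $\frac{1030105121}{29376256} \approx 35.066$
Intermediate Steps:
$Y = 9506$
$d = 173056$ ($d = \left(-416\right)^{2} = 173056$)
$L{\left(k \right)} = 12 k$ ($L{\left(k \right)} = - 2 k \left(-6\right) = 12 k$)
$\frac{333676}{Y} + \frac{L{\left(-515 \right)}}{d} = \frac{333676}{9506} + \frac{12 \left(-515\right)}{173056} = 333676 \cdot \frac{1}{9506} - \frac{1545}{43264} = \frac{23834}{679} - \frac{1545}{43264} = \frac{1030105121}{29376256}$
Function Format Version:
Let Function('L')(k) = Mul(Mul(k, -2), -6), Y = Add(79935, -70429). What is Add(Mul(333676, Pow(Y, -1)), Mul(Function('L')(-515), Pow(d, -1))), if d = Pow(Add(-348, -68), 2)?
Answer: Rational(1030105121, 29376256) ≈ 35.066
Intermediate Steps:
Y = 9506
d = 173056 (d = Pow(-416, 2) = 173056)
Function('L')(k) = Mul(12, k) (Function('L')(k) = Mul(Mul(-2, k), -6) = Mul(12, k))
Add(Mul(333676, Pow(Y, -1)), Mul(Function('L')(-515), Pow(d, -1))) = Add(Mul(333676, Pow(9506, -1)), Mul(Mul(12, -515), Pow(173056, -1))) = Add(Mul(333676, Rational(1, 9506)), Mul(-6180, Rational(1, 173056))) = Add(Rational(23834, 679), Rational(-1545, 43264)) = Rational(1030105121, 29376256)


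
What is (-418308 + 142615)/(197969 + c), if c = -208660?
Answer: 275693/10691 ≈ 25.787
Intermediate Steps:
(-418308 + 142615)/(197969 + c) = (-418308 + 142615)/(197969 - 208660) = -275693/(-10691) = -275693*(-1/10691) = 275693/10691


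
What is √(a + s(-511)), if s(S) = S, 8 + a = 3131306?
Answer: √3130787 ≈ 1769.4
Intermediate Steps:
a = 3131298 (a = -8 + 3131306 = 3131298)
√(a + s(-511)) = √(3131298 - 511) = √3130787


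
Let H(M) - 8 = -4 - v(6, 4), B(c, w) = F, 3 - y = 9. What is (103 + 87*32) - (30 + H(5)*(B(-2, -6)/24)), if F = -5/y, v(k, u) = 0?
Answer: 102847/36 ≈ 2856.9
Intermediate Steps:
y = -6 (y = 3 - 1*9 = 3 - 9 = -6)
F = 5/6 (F = -5/(-6) = -5*(-1/6) = 5/6 ≈ 0.83333)
B(c, w) = 5/6
H(M) = 4 (H(M) = 8 + (-4 - 1*0) = 8 + (-4 + 0) = 8 - 4 = 4)
(103 + 87*32) - (30 + H(5)*(B(-2, -6)/24)) = (103 + 87*32) - (30 + 4*((5/6)/24)) = (103 + 2784) - (30 + 4*((5/6)*(1/24))) = 2887 - (30 + 4*(5/144)) = 2887 - (30 + 5/36) = 2887 - 1*1085/36 = 2887 - 1085/36 = 102847/36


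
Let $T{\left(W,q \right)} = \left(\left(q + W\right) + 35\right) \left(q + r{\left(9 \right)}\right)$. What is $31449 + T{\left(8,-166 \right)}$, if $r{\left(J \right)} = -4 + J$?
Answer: $51252$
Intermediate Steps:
$T{\left(W,q \right)} = \left(5 + q\right) \left(35 + W + q\right)$ ($T{\left(W,q \right)} = \left(\left(q + W\right) + 35\right) \left(q + \left(-4 + 9\right)\right) = \left(\left(W + q\right) + 35\right) \left(q + 5\right) = \left(35 + W + q\right) \left(5 + q\right) = \left(5 + q\right) \left(35 + W + q\right)$)
$31449 + T{\left(8,-166 \right)} = 31449 + \left(175 + \left(-166\right)^{2} + 5 \cdot 8 + 40 \left(-166\right) + 8 \left(-166\right)\right) = 31449 + \left(175 + 27556 + 40 - 6640 - 1328\right) = 31449 + 19803 = 51252$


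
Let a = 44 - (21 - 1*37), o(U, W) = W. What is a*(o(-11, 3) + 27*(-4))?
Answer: -6300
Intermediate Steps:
a = 60 (a = 44 - (21 - 37) = 44 - 1*(-16) = 44 + 16 = 60)
a*(o(-11, 3) + 27*(-4)) = 60*(3 + 27*(-4)) = 60*(3 - 108) = 60*(-105) = -6300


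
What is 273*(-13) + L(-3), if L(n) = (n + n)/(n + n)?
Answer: -3548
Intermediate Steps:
L(n) = 1 (L(n) = (2*n)/((2*n)) = (2*n)*(1/(2*n)) = 1)
273*(-13) + L(-3) = 273*(-13) + 1 = -3549 + 1 = -3548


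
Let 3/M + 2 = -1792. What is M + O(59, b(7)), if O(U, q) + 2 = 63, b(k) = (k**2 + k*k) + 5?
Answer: 36477/598 ≈ 60.998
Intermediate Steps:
b(k) = 5 + 2*k**2 (b(k) = (k**2 + k**2) + 5 = 2*k**2 + 5 = 5 + 2*k**2)
O(U, q) = 61 (O(U, q) = -2 + 63 = 61)
M = -1/598 (M = 3/(-2 - 1792) = 3/(-1794) = 3*(-1/1794) = -1/598 ≈ -0.0016722)
M + O(59, b(7)) = -1/598 + 61 = 36477/598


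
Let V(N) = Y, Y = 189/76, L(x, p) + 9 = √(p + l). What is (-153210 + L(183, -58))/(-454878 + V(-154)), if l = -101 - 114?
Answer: 3881548/11523513 - 76*I*√273/34570539 ≈ 0.33684 - 3.6324e-5*I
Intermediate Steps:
l = -215
L(x, p) = -9 + √(-215 + p) (L(x, p) = -9 + √(p - 215) = -9 + √(-215 + p))
Y = 189/76 (Y = 189*(1/76) = 189/76 ≈ 2.4868)
V(N) = 189/76
(-153210 + L(183, -58))/(-454878 + V(-154)) = (-153210 + (-9 + √(-215 - 58)))/(-454878 + 189/76) = (-153210 + (-9 + √(-273)))/(-34570539/76) = (-153210 + (-9 + I*√273))*(-76/34570539) = (-153219 + I*√273)*(-76/34570539) = 3881548/11523513 - 76*I*√273/34570539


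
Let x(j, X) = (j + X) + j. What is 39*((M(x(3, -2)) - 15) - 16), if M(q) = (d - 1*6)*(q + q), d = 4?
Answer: -1833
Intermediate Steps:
x(j, X) = X + 2*j (x(j, X) = (X + j) + j = X + 2*j)
M(q) = -4*q (M(q) = (4 - 1*6)*(q + q) = (4 - 6)*(2*q) = -4*q)
39*((M(x(3, -2)) - 15) - 16) = 39*((-4*(-2 + 2*3) - 15) - 16) = 39*((-4*(-2 + 6) - 15) - 16) = 39*((-4*4 - 15) - 16) = 39*((-16 - 15) - 16) = 39*(-31 - 16) = 39*(-47) = -1833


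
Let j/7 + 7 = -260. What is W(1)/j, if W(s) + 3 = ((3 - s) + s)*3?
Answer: -2/623 ≈ -0.0032103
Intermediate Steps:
j = -1869 (j = -49 + 7*(-260) = -49 - 1820 = -1869)
W(s) = 6 (W(s) = -3 + ((3 - s) + s)*3 = -3 + 3*3 = -3 + 9 = 6)
W(1)/j = 6/(-1869) = 6*(-1/1869) = -2/623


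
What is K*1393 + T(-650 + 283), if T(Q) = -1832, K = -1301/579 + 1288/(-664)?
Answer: -368314810/48057 ≈ -7664.1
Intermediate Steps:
K = -201202/48057 (K = -1301*1/579 + 1288*(-1/664) = -1301/579 - 161/83 = -201202/48057 ≈ -4.1867)
K*1393 + T(-650 + 283) = -201202/48057*1393 - 1832 = -280274386/48057 - 1832 = -368314810/48057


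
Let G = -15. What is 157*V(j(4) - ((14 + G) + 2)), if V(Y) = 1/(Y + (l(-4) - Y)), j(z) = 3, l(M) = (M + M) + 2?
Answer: -157/6 ≈ -26.167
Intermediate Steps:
l(M) = 2 + 2*M (l(M) = 2*M + 2 = 2 + 2*M)
V(Y) = -1/6 (V(Y) = 1/(Y + ((2 + 2*(-4)) - Y)) = 1/(Y + ((2 - 8) - Y)) = 1/(Y + (-6 - Y)) = 1/(-6) = -1/6)
157*V(j(4) - ((14 + G) + 2)) = 157*(-1/6) = -157/6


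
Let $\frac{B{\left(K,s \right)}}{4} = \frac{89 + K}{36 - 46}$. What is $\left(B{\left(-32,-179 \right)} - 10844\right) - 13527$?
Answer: $- \frac{121969}{5} \approx -24394.0$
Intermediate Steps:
$B{\left(K,s \right)} = - \frac{178}{5} - \frac{2 K}{5}$ ($B{\left(K,s \right)} = 4 \frac{89 + K}{36 - 46} = 4 \frac{89 + K}{-10} = 4 \left(89 + K\right) \left(- \frac{1}{10}\right) = 4 \left(- \frac{89}{10} - \frac{K}{10}\right) = - \frac{178}{5} - \frac{2 K}{5}$)
$\left(B{\left(-32,-179 \right)} - 10844\right) - 13527 = \left(\left(- \frac{178}{5} - - \frac{64}{5}\right) - 10844\right) - 13527 = \left(\left(- \frac{178}{5} + \frac{64}{5}\right) - 10844\right) - 13527 = \left(- \frac{114}{5} - 10844\right) - 13527 = - \frac{54334}{5} - 13527 = - \frac{121969}{5}$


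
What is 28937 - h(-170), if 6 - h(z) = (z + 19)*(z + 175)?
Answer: 28176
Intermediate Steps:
h(z) = 6 - (19 + z)*(175 + z) (h(z) = 6 - (z + 19)*(z + 175) = 6 - (19 + z)*(175 + z))
28937 - h(-170) = 28937 - (-3319 - 1*(-170)² - 194*(-170)) = 28937 - (-3319 - 1*28900 + 32980) = 28937 - (-3319 - 28900 + 32980) = 28937 - 1*761 = 28937 - 761 = 28176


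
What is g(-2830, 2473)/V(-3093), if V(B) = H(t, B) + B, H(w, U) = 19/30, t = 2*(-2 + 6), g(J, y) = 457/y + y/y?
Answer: -87900/229422683 ≈ -0.00038314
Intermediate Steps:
g(J, y) = 1 + 457/y (g(J, y) = 457/y + 1 = 1 + 457/y)
t = 8 (t = 2*4 = 8)
H(w, U) = 19/30 (H(w, U) = 19*(1/30) = 19/30)
V(B) = 19/30 + B
g(-2830, 2473)/V(-3093) = ((457 + 2473)/2473)/(19/30 - 3093) = ((1/2473)*2930)/(-92771/30) = (2930/2473)*(-30/92771) = -87900/229422683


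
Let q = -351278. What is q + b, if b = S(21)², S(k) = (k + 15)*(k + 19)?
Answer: 1722322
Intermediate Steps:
S(k) = (15 + k)*(19 + k)
b = 2073600 (b = (285 + 21² + 34*21)² = (285 + 441 + 714)² = 1440² = 2073600)
q + b = -351278 + 2073600 = 1722322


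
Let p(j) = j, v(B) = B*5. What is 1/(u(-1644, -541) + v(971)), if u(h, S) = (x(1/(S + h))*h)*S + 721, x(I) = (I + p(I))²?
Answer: 4774225/26624636216 ≈ 0.00017932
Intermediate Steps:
v(B) = 5*B
x(I) = 4*I² (x(I) = (I + I)² = (2*I)² = 4*I²)
u(h, S) = 721 + 4*S*h/(S + h)² (u(h, S) = ((4*(1/(S + h))²)*h)*S + 721 = ((4/(S + h)²)*h)*S + 721 = (4*h/(S + h)²)*S + 721 = 4*S*h/(S + h)² + 721 = 721 + 4*S*h/(S + h)²)
1/(u(-1644, -541) + v(971)) = 1/((721 + 4*(-541)*(-1644)/(-541 - 1644)²) + 5*971) = 1/((721 + 4*(-541)*(-1644)/(-2185)²) + 4855) = 1/((721 + 4*(-541)*(-1644)*(1/4774225)) + 4855) = 1/((721 + 3557616/4774225) + 4855) = 1/(3445773841/4774225 + 4855) = 1/(26624636216/4774225) = 4774225/26624636216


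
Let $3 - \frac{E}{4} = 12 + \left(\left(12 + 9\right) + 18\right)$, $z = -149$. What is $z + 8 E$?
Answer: $-1685$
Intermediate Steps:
$E = -192$ ($E = 12 - 4 \left(12 + \left(\left(12 + 9\right) + 18\right)\right) = 12 - 4 \left(12 + \left(21 + 18\right)\right) = 12 - 4 \left(12 + 39\right) = 12 - 204 = -192$)
$z + 8 E = -149 + 8 \left(-192\right) = -149 - 1536 = -1685$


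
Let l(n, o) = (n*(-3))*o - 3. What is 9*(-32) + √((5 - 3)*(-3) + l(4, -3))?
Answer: -288 + 3*√3 ≈ -282.80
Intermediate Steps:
l(n, o) = -3 - 3*n*o (l(n, o) = (-3*n)*o - 3 = -3*n*o - 3 = -3 - 3*n*o)
9*(-32) + √((5 - 3)*(-3) + l(4, -3)) = 9*(-32) + √((5 - 3)*(-3) + (-3 - 3*4*(-3))) = -288 + √(2*(-3) + (-3 + 36)) = -288 + √(-6 + 33) = -288 + √27 = -288 + 3*√3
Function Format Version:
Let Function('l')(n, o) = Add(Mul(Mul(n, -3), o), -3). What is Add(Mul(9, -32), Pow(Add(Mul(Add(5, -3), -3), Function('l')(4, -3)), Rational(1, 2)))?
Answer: Add(-288, Mul(3, Pow(3, Rational(1, 2)))) ≈ -282.80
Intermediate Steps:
Function('l')(n, o) = Add(-3, Mul(-3, n, o)) (Function('l')(n, o) = Add(Mul(Mul(-3, n), o), -3) = Add(Mul(-3, n, o), -3) = Add(-3, Mul(-3, n, o)))
Add(Mul(9, -32), Pow(Add(Mul(Add(5, -3), -3), Function('l')(4, -3)), Rational(1, 2))) = Add(Mul(9, -32), Pow(Add(Mul(Add(5, -3), -3), Add(-3, Mul(-3, 4, -3))), Rational(1, 2))) = Add(-288, Pow(Add(Mul(2, -3), Add(-3, 36)), Rational(1, 2))) = Add(-288, Pow(Add(-6, 33), Rational(1, 2))) = Add(-288, Pow(27, Rational(1, 2))) = Add(-288, Mul(3, Pow(3, Rational(1, 2))))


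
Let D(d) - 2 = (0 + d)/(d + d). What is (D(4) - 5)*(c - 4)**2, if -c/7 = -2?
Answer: -250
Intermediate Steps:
c = 14 (c = -7*(-2) = 14)
D(d) = 5/2 (D(d) = 2 + (0 + d)/(d + d) = 2 + d/((2*d)) = 2 + d*(1/(2*d)) = 2 + 1/2 = 5/2)
(D(4) - 5)*(c - 4)**2 = (5/2 - 5)*(14 - 4)**2 = -5/2*10**2 = -5/2*100 = -250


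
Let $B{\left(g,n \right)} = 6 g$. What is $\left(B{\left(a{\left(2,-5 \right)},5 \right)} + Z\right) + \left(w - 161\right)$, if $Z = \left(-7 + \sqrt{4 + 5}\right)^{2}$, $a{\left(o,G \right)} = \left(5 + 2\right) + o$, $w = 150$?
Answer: $59$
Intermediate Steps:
$a{\left(o,G \right)} = 7 + o$
$Z = 16$ ($Z = \left(-7 + \sqrt{9}\right)^{2} = \left(-7 + 3\right)^{2} = \left(-4\right)^{2} = 16$)
$\left(B{\left(a{\left(2,-5 \right)},5 \right)} + Z\right) + \left(w - 161\right) = \left(6 \left(7 + 2\right) + 16\right) + \left(150 - 161\right) = \left(6 \cdot 9 + 16\right) - 11 = \left(54 + 16\right) - 11 = 70 - 11 = 59$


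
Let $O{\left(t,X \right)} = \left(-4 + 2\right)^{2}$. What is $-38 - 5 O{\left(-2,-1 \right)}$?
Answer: $-58$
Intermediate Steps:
$O{\left(t,X \right)} = 4$ ($O{\left(t,X \right)} = \left(-2\right)^{2} = 4$)
$-38 - 5 O{\left(-2,-1 \right)} = -38 - 20 = -58$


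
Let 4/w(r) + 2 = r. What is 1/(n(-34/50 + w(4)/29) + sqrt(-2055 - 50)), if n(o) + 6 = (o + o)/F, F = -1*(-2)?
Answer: -3474925/1129413474 - 525625*I*sqrt(2105)/1129413474 ≈ -0.0030768 - 0.021353*I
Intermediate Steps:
w(r) = 4/(-2 + r)
F = 2
n(o) = -6 + o (n(o) = -6 + (o + o)/2 = -6 + (2*o)*(1/2) = -6 + o)
1/(n(-34/50 + w(4)/29) + sqrt(-2055 - 50)) = 1/((-6 + (-34/50 + (4/(-2 + 4))/29)) + sqrt(-2055 - 50)) = 1/((-6 + (-34*1/50 + (4/2)*(1/29))) + sqrt(-2105)) = 1/((-6 + (-17/25 + (4*(1/2))*(1/29))) + I*sqrt(2105)) = 1/((-6 + (-17/25 + 2*(1/29))) + I*sqrt(2105)) = 1/((-6 + (-17/25 + 2/29)) + I*sqrt(2105)) = 1/((-6 - 443/725) + I*sqrt(2105)) = 1/(-4793/725 + I*sqrt(2105))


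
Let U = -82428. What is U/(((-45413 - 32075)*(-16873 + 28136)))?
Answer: 20607/218186836 ≈ 9.4447e-5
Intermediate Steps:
U/(((-45413 - 32075)*(-16873 + 28136))) = -82428*1/((-45413 - 32075)*(-16873 + 28136)) = -82428/((-77488*11263)) = -82428/(-872747344) = -82428*(-1/872747344) = 20607/218186836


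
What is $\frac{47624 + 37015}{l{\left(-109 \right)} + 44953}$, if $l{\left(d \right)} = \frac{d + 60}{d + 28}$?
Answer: $\frac{6855759}{3641242} \approx 1.8828$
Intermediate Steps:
$l{\left(d \right)} = \frac{60 + d}{28 + d}$
$\frac{47624 + 37015}{l{\left(-109 \right)} + 44953} = \frac{47624 + 37015}{\frac{60 - 109}{28 - 109} + 44953} = \frac{84639}{\frac{1}{-81} \left(-49\right) + 44953} = \frac{84639}{\left(- \frac{1}{81}\right) \left(-49\right) + 44953} = \frac{84639}{\frac{49}{81} + 44953} = \frac{84639}{\frac{3641242}{81}} = 84639 \cdot \frac{81}{3641242} = \frac{6855759}{3641242}$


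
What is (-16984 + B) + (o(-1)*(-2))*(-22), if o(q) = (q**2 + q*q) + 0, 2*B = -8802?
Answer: -21297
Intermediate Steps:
B = -4401 (B = (1/2)*(-8802) = -4401)
o(q) = 2*q**2 (o(q) = (q**2 + q**2) + 0 = 2*q**2 + 0 = 2*q**2)
(-16984 + B) + (o(-1)*(-2))*(-22) = (-16984 - 4401) + ((2*(-1)**2)*(-2))*(-22) = -21385 + ((2*1)*(-2))*(-22) = -21385 + (2*(-2))*(-22) = -21385 - 4*(-22) = -21385 + 88 = -21297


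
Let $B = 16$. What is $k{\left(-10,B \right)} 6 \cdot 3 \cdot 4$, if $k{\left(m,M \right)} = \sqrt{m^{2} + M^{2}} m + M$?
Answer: $1152 - 1440 \sqrt{89} \approx -12433.0$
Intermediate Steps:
$k{\left(m,M \right)} = M + m \sqrt{M^{2} + m^{2}}$ ($k{\left(m,M \right)} = \sqrt{M^{2} + m^{2}} m + M = m \sqrt{M^{2} + m^{2}} + M = M + m \sqrt{M^{2} + m^{2}}$)
$k{\left(-10,B \right)} 6 \cdot 3 \cdot 4 = \left(16 - 10 \sqrt{16^{2} + \left(-10\right)^{2}}\right) 6 \cdot 3 \cdot 4 = \left(16 - 10 \sqrt{256 + 100}\right) 18 \cdot 4 = \left(16 - 10 \sqrt{356}\right) 72 = \left(16 - 10 \cdot 2 \sqrt{89}\right) 72 = \left(16 - 20 \sqrt{89}\right) 72 = 1152 - 1440 \sqrt{89}$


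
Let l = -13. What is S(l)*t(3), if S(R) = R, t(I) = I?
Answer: -39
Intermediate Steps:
S(l)*t(3) = -13*3 = -39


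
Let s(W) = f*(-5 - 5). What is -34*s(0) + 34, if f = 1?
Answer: 374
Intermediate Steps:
s(W) = -10 (s(W) = 1*(-5 - 5) = 1*(-10) = -10)
-34*s(0) + 34 = -34*(-10) + 34 = 340 + 34 = 374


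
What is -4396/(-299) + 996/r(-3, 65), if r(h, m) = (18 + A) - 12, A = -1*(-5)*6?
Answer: 38005/897 ≈ 42.369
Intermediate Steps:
A = 30 (A = 5*6 = 30)
r(h, m) = 36 (r(h, m) = (18 + 30) - 12 = 48 - 12 = 36)
-4396/(-299) + 996/r(-3, 65) = -4396/(-299) + 996/36 = -4396*(-1/299) + 996*(1/36) = 4396/299 + 83/3 = 38005/897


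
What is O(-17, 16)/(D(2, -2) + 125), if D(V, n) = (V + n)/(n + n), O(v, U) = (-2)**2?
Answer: 4/125 ≈ 0.032000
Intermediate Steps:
O(v, U) = 4
D(V, n) = (V + n)/(2*n) (D(V, n) = (V + n)/((2*n)) = (V + n)*(1/(2*n)) = (V + n)/(2*n))
O(-17, 16)/(D(2, -2) + 125) = 4/((1/2)*(2 - 2)/(-2) + 125) = 4/((1/2)*(-1/2)*0 + 125) = 4/(0 + 125) = 4/125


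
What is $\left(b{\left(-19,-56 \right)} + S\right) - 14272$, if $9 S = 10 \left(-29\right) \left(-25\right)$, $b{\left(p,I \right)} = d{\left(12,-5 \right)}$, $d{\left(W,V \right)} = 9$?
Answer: $- \frac{121117}{9} \approx -13457.0$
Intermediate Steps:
$b{\left(p,I \right)} = 9$
$S = \frac{7250}{9}$ ($S = \frac{10 \left(-29\right) \left(-25\right)}{9} = \frac{\left(-290\right) \left(-25\right)}{9} = \frac{1}{9} \cdot 7250 = \frac{7250}{9} \approx 805.56$)
$\left(b{\left(-19,-56 \right)} + S\right) - 14272 = \left(9 + \frac{7250}{9}\right) - 14272 = \frac{7331}{9} - 14272 = - \frac{121117}{9}$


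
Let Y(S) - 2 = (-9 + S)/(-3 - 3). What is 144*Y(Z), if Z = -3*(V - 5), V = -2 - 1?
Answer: -72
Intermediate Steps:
V = -3
Z = 24 (Z = -3*(-3 - 5) = -3*(-8) = 24)
Y(S) = 7/2 - S/6 (Y(S) = 2 + (-9 + S)/(-3 - 3) = 2 + (-9 + S)/(-6) = 2 + (-9 + S)*(-⅙) = 2 + (3/2 - S/6) = 7/2 - S/6)
144*Y(Z) = 144*(7/2 - ⅙*24) = 144*(7/2 - 4) = 144*(-½) = -72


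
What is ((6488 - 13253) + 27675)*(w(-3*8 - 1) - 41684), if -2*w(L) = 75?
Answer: -872396565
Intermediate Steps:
w(L) = -75/2 (w(L) = -½*75 = -75/2)
((6488 - 13253) + 27675)*(w(-3*8 - 1) - 41684) = ((6488 - 13253) + 27675)*(-75/2 - 41684) = (-6765 + 27675)*(-83443/2) = 20910*(-83443/2) = -872396565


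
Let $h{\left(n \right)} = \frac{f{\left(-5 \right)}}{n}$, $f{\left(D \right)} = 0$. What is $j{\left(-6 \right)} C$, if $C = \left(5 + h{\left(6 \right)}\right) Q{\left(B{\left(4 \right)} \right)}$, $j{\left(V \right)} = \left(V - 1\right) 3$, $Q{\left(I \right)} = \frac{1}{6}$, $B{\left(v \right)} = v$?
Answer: $- \frac{35}{2} \approx -17.5$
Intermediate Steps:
$Q{\left(I \right)} = \frac{1}{6}$
$h{\left(n \right)} = 0$ ($h{\left(n \right)} = \frac{0}{n} = 0$)
$j{\left(V \right)} = -3 + 3 V$ ($j{\left(V \right)} = \left(-1 + V\right) 3 = -3 + 3 V$)
$C = \frac{5}{6}$ ($C = \left(5 + 0\right) \frac{1}{6} = 5 \cdot \frac{1}{6} = \frac{5}{6} \approx 0.83333$)
$j{\left(-6 \right)} C = \left(-3 + 3 \left(-6\right)\right) \frac{5}{6} = \left(-3 - 18\right) \frac{5}{6} = \left(-21\right) \frac{5}{6} = - \frac{35}{2}$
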